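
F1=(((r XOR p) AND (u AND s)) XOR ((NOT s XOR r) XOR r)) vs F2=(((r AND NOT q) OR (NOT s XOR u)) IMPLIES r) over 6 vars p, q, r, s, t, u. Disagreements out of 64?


F1 = (((r XOR p) AND (u AND s)) XOR ((NOT s XOR r) XOR r))
F2 = (((r AND NOT q) OR (NOT s XOR u)) IMPLIES r)
Evaluate both on each of 64 rows (bits = p,q,r,s,t,u):
  row 0 [000000]: F1=1 F2=0 (differ) -> 1
  row 1 [000001]: F1=1 F2=1 -> 0
  row 2 [000010]: F1=1 F2=0 (differ) -> 1
  row 3 [000011]: F1=1 F2=1 -> 0
  row 4 [000100]: F1=0 F2=1 (differ) -> 1
  (every remaining row is evaluated the same way; all 64 results are listed next)
Full result column, 8 rows per line (p,q,r fixed per line; s,t,u runs 000..111 left to right):
  rows 0-7 [p,q,r=000]: 10101010  (ones: 4)
  rows 8-15 [p,q,r=001]: 00001010  (ones: 2)
  rows 16-23 [p,q,r=010]: 10101010  (ones: 4)
  rows 24-31 [p,q,r=011]: 00001010  (ones: 2)
  rows 32-39 [p,q,r=100]: 10101111  (ones: 6)
  rows 40-47 [p,q,r=101]: 00001111  (ones: 4)
  rows 48-55 [p,q,r=110]: 10101111  (ones: 6)
  rows 56-63 [p,q,r=111]: 00001111  (ones: 4)
Disagreements = 4+2+4+2+6+4+6+4 = 32

32


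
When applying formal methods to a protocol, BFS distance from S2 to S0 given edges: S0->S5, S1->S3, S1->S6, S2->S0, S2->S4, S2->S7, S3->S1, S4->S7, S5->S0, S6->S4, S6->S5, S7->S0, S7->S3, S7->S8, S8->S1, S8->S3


BFS layer-by-layer from S2:
  dist 0: {S2}
  dist 1: {S0, S4, S7}
  -> S0 reached at distance 1
Shortest path length = 1

1


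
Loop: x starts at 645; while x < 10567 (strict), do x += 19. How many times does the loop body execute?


Step 1: x goes from 645 toward 10567 by 19; the body runs while x<10567, so iterations = ceil((bound-start)/step)
Step 2: Distance=9922
Step 3: ceil(9922/19)=523

523


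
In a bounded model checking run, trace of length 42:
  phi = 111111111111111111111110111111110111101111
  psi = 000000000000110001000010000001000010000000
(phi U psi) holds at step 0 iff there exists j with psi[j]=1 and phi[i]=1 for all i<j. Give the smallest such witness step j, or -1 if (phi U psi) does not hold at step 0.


(phi U psi) at 0: need smallest j with psi[j]=1 and phi[i]=1 for all i in [0,j).
Scan from step 0:
  step 0: phi=1, psi=0 -> continue
  step 1: phi=1, psi=0 -> continue
  step 2: phi=1, psi=0 -> continue
  step 3: phi=1, psi=0 -> continue
  step 12: psi=1 and phi held for [0,12) -> witness found
Witness step = 12

12


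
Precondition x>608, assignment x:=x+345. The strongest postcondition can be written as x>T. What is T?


Formula: sp(P, x:=E) = exists old_x. (x = E[old_x/x]) AND P[old_x/x] (old_x is the value of x before the assignment; eliminate old_x by solving x = E[old_x/x] for old_x)
Step 1: Precondition P: x>608, i.e. old_x > 608
Step 2: Assignment gives x = old_x + 345, so old_x = x - 345
Step 3: Substitute into P: x - 345 > 608
Step 4: Simplify: x > 608+345 = 953

953


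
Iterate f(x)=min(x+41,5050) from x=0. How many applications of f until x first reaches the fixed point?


Step 1: x=0, cap=5050, increment=41
Step 2: x grows by 41 each step until capped at 5050; fixed point is x=5050
Step 3: iterations = ceil(5050/41) = 124

124


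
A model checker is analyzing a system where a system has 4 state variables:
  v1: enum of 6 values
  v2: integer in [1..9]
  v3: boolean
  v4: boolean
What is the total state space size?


State space = product of domain sizes of all variables.
Domain sizes:
  v1 (enum of 6 values): 6
  v2 (integer in [1..9]): 9
  v3 (boolean): 2
  v4 (boolean): 2
Product = 6 * 9 * 2 * 2 = 216

216


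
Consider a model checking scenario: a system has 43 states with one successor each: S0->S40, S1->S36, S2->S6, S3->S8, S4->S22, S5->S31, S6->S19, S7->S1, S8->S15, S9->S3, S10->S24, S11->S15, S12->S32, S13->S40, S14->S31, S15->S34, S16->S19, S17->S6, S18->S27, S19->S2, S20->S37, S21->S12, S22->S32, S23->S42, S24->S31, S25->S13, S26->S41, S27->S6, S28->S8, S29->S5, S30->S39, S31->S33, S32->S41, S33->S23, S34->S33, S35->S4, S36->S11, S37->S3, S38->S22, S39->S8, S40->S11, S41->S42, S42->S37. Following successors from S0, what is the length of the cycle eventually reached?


Trace from S0 until a state repeats:
  S0 -> S40 -> S11 -> S15 -> S34 -> S33 -> S23 -> S42 -> S37 -> S3 -> S8 -> S15
S15 first seen at step 3, revisited at step 11.
Cycle length = 11 - 3 = 8

8


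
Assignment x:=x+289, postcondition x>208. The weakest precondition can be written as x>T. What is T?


Formula: wp(x:=E, P) = P[E/x] (substitute E for x in postcondition)
Step 1: Postcondition: x>208
Step 2: Substitute x+289 for x: x+289>208
Step 3: Solve for x: x > 208-289 = -81

-81


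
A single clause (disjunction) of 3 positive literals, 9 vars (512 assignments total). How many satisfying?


Step 1: Total=2^9=512
Step 2: Unsat when all 3 false: 2^6=64
Step 3: Sat=512-64=448

448


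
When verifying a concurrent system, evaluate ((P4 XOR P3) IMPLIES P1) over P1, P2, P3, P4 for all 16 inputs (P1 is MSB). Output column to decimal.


Formula: ((P4 XOR P3) IMPLIES P1) over P1, P2, P3, P4 (16 rows)
Evaluate each row (bits = P1,P2,P3,P4, MSB first):
  row 0 [0000]: ((0 XOR 0) IMPLIES 0) -> 1
  row 1 [0001]: ((1 XOR 0) IMPLIES 0) -> 0
  row 2 [0010]: ((0 XOR 1) IMPLIES 0) -> 0
  row 3 [0011]: ((1 XOR 1) IMPLIES 0) -> 1
  row 4 [0100]: ((0 XOR 0) IMPLIES 0) -> 1
  row 5 [0101]: ((1 XOR 0) IMPLIES 0) -> 0
  row 6 [0110]: ((0 XOR 1) IMPLIES 0) -> 0
  row 7 [0111]: ((1 XOR 1) IMPLIES 0) -> 1
  row 8 [1000]: ((0 XOR 0) IMPLIES 1) -> 1
  row 9 [1001]: ((1 XOR 0) IMPLIES 1) -> 1
  row 10 [1010]: ((0 XOR 1) IMPLIES 1) -> 1
  row 11 [1011]: ((1 XOR 1) IMPLIES 1) -> 1
  row 12 [1100]: ((0 XOR 0) IMPLIES 1) -> 1
  row 13 [1101]: ((1 XOR 0) IMPLIES 1) -> 1
  row 14 [1110]: ((0 XOR 1) IMPLIES 1) -> 1
  row 15 [1111]: ((1 XOR 1) IMPLIES 1) -> 1
Full result column, 4 rows per line (P1,P2 fixed per line; P3,P4 runs 00..11 left to right):
  rows 0-3 [P1,P2=00]: 1001  = hex 9
  rows 4-7 [P1,P2=01]: 1001  = hex 9
  rows 8-11 [P1,P2=10]: 1111  = hex F
  rows 12-15 [P1,P2=11]: 1111  = hex F
Output column (row 0 .. row 15) = 1001100111111111
Output column grouped in 4s = 1001 1001 1111 1111 = 0x99FF
Convert to decimal digit by digit (value = value*16 + digit):
  9 -> 9
  9*16 + 9 = 153
  153*16 + 15 (F) = 2463
  2463*16 + 15 (F) = 39423
Decimal = 39423

39423


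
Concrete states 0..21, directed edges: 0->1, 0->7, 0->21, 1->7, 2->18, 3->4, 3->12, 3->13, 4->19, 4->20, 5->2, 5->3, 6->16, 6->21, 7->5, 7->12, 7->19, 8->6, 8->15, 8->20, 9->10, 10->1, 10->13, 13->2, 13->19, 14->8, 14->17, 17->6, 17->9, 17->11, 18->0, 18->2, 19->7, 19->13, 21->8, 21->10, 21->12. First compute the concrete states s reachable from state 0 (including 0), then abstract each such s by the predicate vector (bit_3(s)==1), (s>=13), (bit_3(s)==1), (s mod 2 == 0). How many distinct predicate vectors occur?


BFS from 0:
Concrete reachable: {0, 1, 2, 3, 4, 5, 6, 7, 8, 10, 12, 13, 15, 16, 18, 19, 20, 21}
Abstract via predicates (bit_3(s)==1), (s>=13), (bit_3(s)==1), (s mod 2 == 0):
  (0,0,0,0) <- {1, 3, 5, 7}
  (0,0,0,1) <- {0, 2, 4, 6}
  (0,1,0,0) <- {19, 21}
  (0,1,0,1) <- {16, 18, 20}
  (1,0,1,1) <- {8, 10, 12}
  (1,1,1,0) <- {13, 15}
Distinct abstract states = 6

6


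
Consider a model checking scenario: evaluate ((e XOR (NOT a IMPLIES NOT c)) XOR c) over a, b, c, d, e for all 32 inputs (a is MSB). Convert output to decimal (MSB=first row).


Formula: ((e XOR (NOT a IMPLIES NOT c)) XOR c) over a, b, c, d, e (32 rows)
Evaluate each row (bits = a,b,c,d,e, MSB first):
  row 0 [00000]: ((0 XOR (NOT 0 IMPLIES NOT 0)) XOR 0) -> 1
  row 1 [00001]: ((1 XOR (NOT 0 IMPLIES NOT 0)) XOR 0) -> 0
  row 2 [00010]: ((0 XOR (NOT 0 IMPLIES NOT 0)) XOR 0) -> 1
  row 3 [00011]: ((1 XOR (NOT 0 IMPLIES NOT 0)) XOR 0) -> 0
  row 4 [00100]: ((0 XOR (NOT 0 IMPLIES NOT 1)) XOR 1) -> 1
  row 5 [00101]: ((1 XOR (NOT 0 IMPLIES NOT 1)) XOR 1) -> 0
  row 6 [00110]: ((0 XOR (NOT 0 IMPLIES NOT 1)) XOR 1) -> 1
  row 7 [00111]: ((1 XOR (NOT 0 IMPLIES NOT 1)) XOR 1) -> 0
  row 8 [01000]: ((0 XOR (NOT 0 IMPLIES NOT 0)) XOR 0) -> 1
  row 9 [01001]: ((1 XOR (NOT 0 IMPLIES NOT 0)) XOR 0) -> 0
  row 10 [01010]: ((0 XOR (NOT 0 IMPLIES NOT 0)) XOR 0) -> 1
  row 11 [01011]: ((1 XOR (NOT 0 IMPLIES NOT 0)) XOR 0) -> 0
  row 12 [01100]: ((0 XOR (NOT 0 IMPLIES NOT 1)) XOR 1) -> 1
  row 13 [01101]: ((1 XOR (NOT 0 IMPLIES NOT 1)) XOR 1) -> 0
  row 14 [01110]: ((0 XOR (NOT 0 IMPLIES NOT 1)) XOR 1) -> 1
  row 15 [01111]: ((1 XOR (NOT 0 IMPLIES NOT 1)) XOR 1) -> 0
  row 16 [10000]: ((0 XOR (NOT 1 IMPLIES NOT 0)) XOR 0) -> 1
  row 17 [10001]: ((1 XOR (NOT 1 IMPLIES NOT 0)) XOR 0) -> 0
  row 18 [10010]: ((0 XOR (NOT 1 IMPLIES NOT 0)) XOR 0) -> 1
  row 19 [10011]: ((1 XOR (NOT 1 IMPLIES NOT 0)) XOR 0) -> 0
  row 20 [10100]: ((0 XOR (NOT 1 IMPLIES NOT 1)) XOR 1) -> 0
  row 21 [10101]: ((1 XOR (NOT 1 IMPLIES NOT 1)) XOR 1) -> 1
  row 22 [10110]: ((0 XOR (NOT 1 IMPLIES NOT 1)) XOR 1) -> 0
  row 23 [10111]: ((1 XOR (NOT 1 IMPLIES NOT 1)) XOR 1) -> 1
  row 24 [11000]: ((0 XOR (NOT 1 IMPLIES NOT 0)) XOR 0) -> 1
  row 25 [11001]: ((1 XOR (NOT 1 IMPLIES NOT 0)) XOR 0) -> 0
  row 26 [11010]: ((0 XOR (NOT 1 IMPLIES NOT 0)) XOR 0) -> 1
  row 27 [11011]: ((1 XOR (NOT 1 IMPLIES NOT 0)) XOR 0) -> 0
  row 28 [11100]: ((0 XOR (NOT 1 IMPLIES NOT 1)) XOR 1) -> 0
  row 29 [11101]: ((1 XOR (NOT 1 IMPLIES NOT 1)) XOR 1) -> 1
  row 30 [11110]: ((0 XOR (NOT 1 IMPLIES NOT 1)) XOR 1) -> 0
  row 31 [11111]: ((1 XOR (NOT 1 IMPLIES NOT 1)) XOR 1) -> 1
Full result column, 4 rows per line (a,b,c fixed per line; d,e runs 00..11 left to right):
  rows 0-3 [a,b,c=000]: 1010  = hex A
  rows 4-7 [a,b,c=001]: 1010  = hex A
  rows 8-11 [a,b,c=010]: 1010  = hex A
  rows 12-15 [a,b,c=011]: 1010  = hex A
  rows 16-19 [a,b,c=100]: 1010  = hex A
  rows 20-23 [a,b,c=101]: 0101  = hex 5
  rows 24-27 [a,b,c=110]: 1010  = hex A
  rows 28-31 [a,b,c=111]: 0101  = hex 5
Output column (row 0 .. row 31) = 10101010101010101010010110100101
Output column grouped in 4s = 1010 1010 1010 1010 1010 0101 1010 0101 = 0xAAAAA5A5
Convert to decimal digit by digit (value = value*16 + digit):
  A -> 10
  10*16 + 10 (A) = 170
  170*16 + 10 (A) = 2730
  2730*16 + 10 (A) = 43690
  43690*16 + 10 (A) = 699050
  699050*16 + 5 = 11184805
  11184805*16 + 10 (A) = 178956890
  178956890*16 + 5 = 2863310245
Decimal = 2863310245

2863310245


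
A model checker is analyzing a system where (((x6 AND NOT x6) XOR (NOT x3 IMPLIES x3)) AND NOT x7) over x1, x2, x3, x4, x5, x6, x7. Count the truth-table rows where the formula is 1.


Formula: (((x6 AND NOT x6) XOR (NOT x3 IMPLIES x3)) AND NOT x7) over 7 vars (128 rows)
Evaluate each row (x1, x2, x3, x4, x5, x6, x7 as bits, MSB first):
  row 0 [0000000]: (((0 AND NOT 0) XOR (NOT 0 IMPLIES 0)) AND NOT 0) -> 0
  row 1 [0000001]: (((0 AND NOT 0) XOR (NOT 0 IMPLIES 0)) AND NOT 1) -> 0
  row 2 [0000010]: (((1 AND NOT 1) XOR (NOT 0 IMPLIES 0)) AND NOT 0) -> 0
  row 3 [0000011]: (((1 AND NOT 1) XOR (NOT 0 IMPLIES 0)) AND NOT 1) -> 0
  row 4 [0000100]: (((0 AND NOT 0) XOR (NOT 0 IMPLIES 0)) AND NOT 0) -> 0
  (every remaining row is evaluated the same way; all 128 results are listed next)
Full result column, 8 rows per line (x1,x2,x3,x4 fixed per line; x5,x6,x7 runs 000..111 left to right):
  rows 0-7 [x1,x2,x3,x4=0000]: 00000000  (ones: 0)
  rows 8-15 [x1,x2,x3,x4=0001]: 00000000  (ones: 0)
  rows 16-23 [x1,x2,x3,x4=0010]: 10101010  (ones: 4)
  rows 24-31 [x1,x2,x3,x4=0011]: 10101010  (ones: 4)
  rows 32-39 [x1,x2,x3,x4=0100]: 00000000  (ones: 0)
  rows 40-47 [x1,x2,x3,x4=0101]: 00000000  (ones: 0)
  rows 48-55 [x1,x2,x3,x4=0110]: 10101010  (ones: 4)
  rows 56-63 [x1,x2,x3,x4=0111]: 10101010  (ones: 4)
  rows 64-71 [x1,x2,x3,x4=1000]: 00000000  (ones: 0)
  rows 72-79 [x1,x2,x3,x4=1001]: 00000000  (ones: 0)
  rows 80-87 [x1,x2,x3,x4=1010]: 10101010  (ones: 4)
  rows 88-95 [x1,x2,x3,x4=1011]: 10101010  (ones: 4)
  rows 96-103 [x1,x2,x3,x4=1100]: 00000000  (ones: 0)
  rows 104-111 [x1,x2,x3,x4=1101]: 00000000  (ones: 0)
  rows 112-119 [x1,x2,x3,x4=1110]: 10101010  (ones: 4)
  rows 120-127 [x1,x2,x3,x4=1111]: 10101010  (ones: 4)
Count of 1-rows = 0+0+4+4+0+0+4+4+0+0+4+4+0+0+4+4 = 32

32


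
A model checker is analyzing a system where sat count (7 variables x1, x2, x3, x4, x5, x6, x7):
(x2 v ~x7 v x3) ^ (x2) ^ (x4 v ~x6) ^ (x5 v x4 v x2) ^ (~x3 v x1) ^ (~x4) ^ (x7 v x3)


CNF with 7 clauses over 7 vars (128 assignments).
An assignment satisfies CNF iff every clause has >=1 true literal.
Check each row (bits = x1,x2,x3,x4,x5,x6,x7; clause T/F shown):
  row 0 [0000000]: clauses=TFTFTTF -> 0
  row 1 [0000001]: clauses=FFTFTTT -> 0
  row 2 [0000010]: clauses=TFFFTTF -> 0
  row 3 [0000011]: clauses=FFFFTTT -> 0
  row 4 [0000100]: clauses=TFTTTTF -> 0
  (every remaining row is evaluated the same way; all 128 results are listed next)
Full result column, 8 rows per line (x1,x2,x3,x4 fixed per line; x5,x6,x7 runs 000..111 left to right):
  rows 0-7 [x1,x2,x3,x4=0000]: 00000000  (ones: 0)
  rows 8-15 [x1,x2,x3,x4=0001]: 00000000  (ones: 0)
  rows 16-23 [x1,x2,x3,x4=0010]: 00000000  (ones: 0)
  rows 24-31 [x1,x2,x3,x4=0011]: 00000000  (ones: 0)
  rows 32-39 [x1,x2,x3,x4=0100]: 01000100  (ones: 2)
  rows 40-47 [x1,x2,x3,x4=0101]: 00000000  (ones: 0)
  rows 48-55 [x1,x2,x3,x4=0110]: 00000000  (ones: 0)
  rows 56-63 [x1,x2,x3,x4=0111]: 00000000  (ones: 0)
  rows 64-71 [x1,x2,x3,x4=1000]: 00000000  (ones: 0)
  rows 72-79 [x1,x2,x3,x4=1001]: 00000000  (ones: 0)
  rows 80-87 [x1,x2,x3,x4=1010]: 00000000  (ones: 0)
  rows 88-95 [x1,x2,x3,x4=1011]: 00000000  (ones: 0)
  rows 96-103 [x1,x2,x3,x4=1100]: 01000100  (ones: 2)
  rows 104-111 [x1,x2,x3,x4=1101]: 00000000  (ones: 0)
  rows 112-119 [x1,x2,x3,x4=1110]: 11001100  (ones: 4)
  rows 120-127 [x1,x2,x3,x4=1111]: 00000000  (ones: 0)
Satisfying assignments = 0+0+0+0+2+0+0+0+0+0+0+0+2+0+4+0 = 8

8


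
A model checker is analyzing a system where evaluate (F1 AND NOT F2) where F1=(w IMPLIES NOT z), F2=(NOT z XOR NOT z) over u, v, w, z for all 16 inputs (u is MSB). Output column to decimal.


F1 = (w IMPLIES NOT z)
F2 = (NOT z XOR NOT z)
Counterexample to F1=>F2 is where F1=1 and F2=0.
Evaluate each row (bits = u,v,w,z, MSB first):
  row 0 [0000]: F1=1 F2=0 -> F1&~F2 -> 1
  row 1 [0001]: F1=1 F2=0 -> F1&~F2 -> 1
  row 2 [0010]: F1=1 F2=0 -> F1&~F2 -> 1
  row 3 [0011]: F1=0 F2=0 -> F1&~F2 -> 0
  row 4 [0100]: F1=1 F2=0 -> F1&~F2 -> 1
  row 5 [0101]: F1=1 F2=0 -> F1&~F2 -> 1
  row 6 [0110]: F1=1 F2=0 -> F1&~F2 -> 1
  row 7 [0111]: F1=0 F2=0 -> F1&~F2 -> 0
  row 8 [1000]: F1=1 F2=0 -> F1&~F2 -> 1
  row 9 [1001]: F1=1 F2=0 -> F1&~F2 -> 1
  row 10 [1010]: F1=1 F2=0 -> F1&~F2 -> 1
  row 11 [1011]: F1=0 F2=0 -> F1&~F2 -> 0
  row 12 [1100]: F1=1 F2=0 -> F1&~F2 -> 1
  row 13 [1101]: F1=1 F2=0 -> F1&~F2 -> 1
  row 14 [1110]: F1=1 F2=0 -> F1&~F2 -> 1
  row 15 [1111]: F1=0 F2=0 -> F1&~F2 -> 0
Full result column, 4 rows per line (u,v fixed per line; w,z runs 00..11 left to right):
  rows 0-3 [u,v=00]: 1110  = hex E
  rows 4-7 [u,v=01]: 1110  = hex E
  rows 8-11 [u,v=10]: 1110  = hex E
  rows 12-15 [u,v=11]: 1110  = hex E
Counterexample vector (row 0 .. row 15) = 1110111011101110
Output column grouped in 4s = 1110 1110 1110 1110 = 0xEEEE
Convert to decimal digit by digit (value = value*16 + digit):
  E -> 14
  14*16 + 14 (E) = 238
  238*16 + 14 (E) = 3822
  3822*16 + 14 (E) = 61166
Decimal = 61166

61166


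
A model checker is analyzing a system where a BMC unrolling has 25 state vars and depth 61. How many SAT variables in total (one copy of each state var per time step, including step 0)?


BMC unrolls to depth k, creating one copy of each state var for steps 0..k.
Step count = 61 + 1 = 62 (steps 0 through 61)
Vars per step = 25
Total = 25 * 62 = 1550

1550


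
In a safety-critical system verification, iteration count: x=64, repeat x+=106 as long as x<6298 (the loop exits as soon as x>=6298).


Step 1: x goes from 64 toward 6298 by 106; the body runs while x<6298, so iterations = ceil((bound-start)/step)
Step 2: Distance=6234
Step 3: ceil(6234/106)=59

59


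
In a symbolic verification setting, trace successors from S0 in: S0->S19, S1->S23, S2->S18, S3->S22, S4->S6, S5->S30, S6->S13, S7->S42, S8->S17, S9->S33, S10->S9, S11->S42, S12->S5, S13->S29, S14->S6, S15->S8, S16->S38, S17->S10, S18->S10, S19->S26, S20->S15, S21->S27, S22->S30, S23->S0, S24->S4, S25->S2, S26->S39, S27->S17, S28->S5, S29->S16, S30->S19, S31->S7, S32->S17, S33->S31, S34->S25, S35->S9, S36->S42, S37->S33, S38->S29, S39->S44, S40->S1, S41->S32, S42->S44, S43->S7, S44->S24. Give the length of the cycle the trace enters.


Trace from S0 until a state repeats:
  S0 -> S19 -> S26 -> S39 -> S44 -> S24 -> S4 -> S6 -> S13 -> S29 -> S16 -> S38 -> S29
S29 first seen at step 9, revisited at step 12.
Cycle length = 12 - 9 = 3

3


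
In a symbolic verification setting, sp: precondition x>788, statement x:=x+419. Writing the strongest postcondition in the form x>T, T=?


Formula: sp(P, x:=E) = exists old_x. (x = E[old_x/x]) AND P[old_x/x] (old_x is the value of x before the assignment; eliminate old_x by solving x = E[old_x/x] for old_x)
Step 1: Precondition P: x>788, i.e. old_x > 788
Step 2: Assignment gives x = old_x + 419, so old_x = x - 419
Step 3: Substitute into P: x - 419 > 788
Step 4: Simplify: x > 788+419 = 1207

1207


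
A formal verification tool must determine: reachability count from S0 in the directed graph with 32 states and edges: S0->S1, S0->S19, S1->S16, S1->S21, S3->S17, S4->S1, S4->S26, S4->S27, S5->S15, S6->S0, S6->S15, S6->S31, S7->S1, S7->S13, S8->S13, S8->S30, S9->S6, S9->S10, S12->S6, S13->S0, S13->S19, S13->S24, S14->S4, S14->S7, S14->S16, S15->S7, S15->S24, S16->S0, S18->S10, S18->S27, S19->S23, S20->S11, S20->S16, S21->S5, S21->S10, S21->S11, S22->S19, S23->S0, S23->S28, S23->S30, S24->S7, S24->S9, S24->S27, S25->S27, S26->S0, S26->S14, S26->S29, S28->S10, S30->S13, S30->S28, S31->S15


BFS from S0:
  layer 0: {S0}
  layer 1: {S1, S19}
  layer 2: {S16, S21, S23}
  layer 3: {S5, S10, S11, S28, S30}
  layer 4: {S13, S15}
  layer 5: {S7, S24}
  layer 6: {S9, S27}
  layer 7: {S6}
  layer 8: {S31}
Reachable set: {S0, S1, S5, S6, S7, S9, S10, S11, S13, S15, S16, S19, S21, S23, S24, S27, S28, S30, S31}
Count = 19

19


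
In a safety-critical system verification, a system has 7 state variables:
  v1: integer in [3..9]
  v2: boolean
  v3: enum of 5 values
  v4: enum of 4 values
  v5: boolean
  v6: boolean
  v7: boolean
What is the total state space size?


State space = product of domain sizes of all variables.
Domain sizes:
  v1 (integer in [3..9]): 7
  v2 (boolean): 2
  v3 (enum of 5 values): 5
  v4 (enum of 4 values): 4
  v5 (boolean): 2
  v6 (boolean): 2
  v7 (boolean): 2
Product = 7 * 2 * 5 * 4 * 2 * 2 * 2 = 2240

2240


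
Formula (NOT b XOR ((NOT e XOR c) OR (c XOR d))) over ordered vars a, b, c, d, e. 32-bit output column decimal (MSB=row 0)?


Formula: (NOT b XOR ((NOT e XOR c) OR (c XOR d))) over a, b, c, d, e (32 rows)
Evaluate each row (bits = a,b,c,d,e, MSB first):
  row 0 [00000]: (NOT 0 XOR ((NOT 0 XOR 0) OR (0 XOR 0))) -> 0
  row 1 [00001]: (NOT 0 XOR ((NOT 1 XOR 0) OR (0 XOR 0))) -> 1
  row 2 [00010]: (NOT 0 XOR ((NOT 0 XOR 0) OR (0 XOR 1))) -> 0
  row 3 [00011]: (NOT 0 XOR ((NOT 1 XOR 0) OR (0 XOR 1))) -> 0
  row 4 [00100]: (NOT 0 XOR ((NOT 0 XOR 1) OR (1 XOR 0))) -> 0
  row 5 [00101]: (NOT 0 XOR ((NOT 1 XOR 1) OR (1 XOR 0))) -> 0
  row 6 [00110]: (NOT 0 XOR ((NOT 0 XOR 1) OR (1 XOR 1))) -> 1
  row 7 [00111]: (NOT 0 XOR ((NOT 1 XOR 1) OR (1 XOR 1))) -> 0
  row 8 [01000]: (NOT 1 XOR ((NOT 0 XOR 0) OR (0 XOR 0))) -> 1
  row 9 [01001]: (NOT 1 XOR ((NOT 1 XOR 0) OR (0 XOR 0))) -> 0
  row 10 [01010]: (NOT 1 XOR ((NOT 0 XOR 0) OR (0 XOR 1))) -> 1
  row 11 [01011]: (NOT 1 XOR ((NOT 1 XOR 0) OR (0 XOR 1))) -> 1
  row 12 [01100]: (NOT 1 XOR ((NOT 0 XOR 1) OR (1 XOR 0))) -> 1
  row 13 [01101]: (NOT 1 XOR ((NOT 1 XOR 1) OR (1 XOR 0))) -> 1
  row 14 [01110]: (NOT 1 XOR ((NOT 0 XOR 1) OR (1 XOR 1))) -> 0
  row 15 [01111]: (NOT 1 XOR ((NOT 1 XOR 1) OR (1 XOR 1))) -> 1
  row 16 [10000]: (NOT 0 XOR ((NOT 0 XOR 0) OR (0 XOR 0))) -> 0
  row 17 [10001]: (NOT 0 XOR ((NOT 1 XOR 0) OR (0 XOR 0))) -> 1
  row 18 [10010]: (NOT 0 XOR ((NOT 0 XOR 0) OR (0 XOR 1))) -> 0
  row 19 [10011]: (NOT 0 XOR ((NOT 1 XOR 0) OR (0 XOR 1))) -> 0
  row 20 [10100]: (NOT 0 XOR ((NOT 0 XOR 1) OR (1 XOR 0))) -> 0
  row 21 [10101]: (NOT 0 XOR ((NOT 1 XOR 1) OR (1 XOR 0))) -> 0
  row 22 [10110]: (NOT 0 XOR ((NOT 0 XOR 1) OR (1 XOR 1))) -> 1
  row 23 [10111]: (NOT 0 XOR ((NOT 1 XOR 1) OR (1 XOR 1))) -> 0
  row 24 [11000]: (NOT 1 XOR ((NOT 0 XOR 0) OR (0 XOR 0))) -> 1
  row 25 [11001]: (NOT 1 XOR ((NOT 1 XOR 0) OR (0 XOR 0))) -> 0
  row 26 [11010]: (NOT 1 XOR ((NOT 0 XOR 0) OR (0 XOR 1))) -> 1
  row 27 [11011]: (NOT 1 XOR ((NOT 1 XOR 0) OR (0 XOR 1))) -> 1
  row 28 [11100]: (NOT 1 XOR ((NOT 0 XOR 1) OR (1 XOR 0))) -> 1
  row 29 [11101]: (NOT 1 XOR ((NOT 1 XOR 1) OR (1 XOR 0))) -> 1
  row 30 [11110]: (NOT 1 XOR ((NOT 0 XOR 1) OR (1 XOR 1))) -> 0
  row 31 [11111]: (NOT 1 XOR ((NOT 1 XOR 1) OR (1 XOR 1))) -> 1
Full result column, 4 rows per line (a,b,c fixed per line; d,e runs 00..11 left to right):
  rows 0-3 [a,b,c=000]: 0100  = hex 4
  rows 4-7 [a,b,c=001]: 0010  = hex 2
  rows 8-11 [a,b,c=010]: 1011  = hex B
  rows 12-15 [a,b,c=011]: 1101  = hex D
  rows 16-19 [a,b,c=100]: 0100  = hex 4
  rows 20-23 [a,b,c=101]: 0010  = hex 2
  rows 24-27 [a,b,c=110]: 1011  = hex B
  rows 28-31 [a,b,c=111]: 1101  = hex D
Output column (row 0 .. row 31) = 01000010101111010100001010111101
Output column grouped in 4s = 0100 0010 1011 1101 0100 0010 1011 1101 = 0x42BD42BD
Convert to decimal digit by digit (value = value*16 + digit):
  4 -> 4
  4*16 + 2 = 66
  66*16 + 11 (B) = 1067
  1067*16 + 13 (D) = 17085
  17085*16 + 4 = 273364
  273364*16 + 2 = 4373826
  4373826*16 + 11 (B) = 69981227
  69981227*16 + 13 (D) = 1119699645
Decimal = 1119699645

1119699645


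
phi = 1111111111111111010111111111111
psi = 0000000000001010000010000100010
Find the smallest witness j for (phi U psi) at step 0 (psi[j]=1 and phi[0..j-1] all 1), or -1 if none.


(phi U psi) at 0: need smallest j with psi[j]=1 and phi[i]=1 for all i in [0,j).
Scan from step 0:
  step 0: phi=1, psi=0 -> continue
  step 1: phi=1, psi=0 -> continue
  step 2: phi=1, psi=0 -> continue
  step 3: phi=1, psi=0 -> continue
  step 12: psi=1 and phi held for [0,12) -> witness found
Witness step = 12

12


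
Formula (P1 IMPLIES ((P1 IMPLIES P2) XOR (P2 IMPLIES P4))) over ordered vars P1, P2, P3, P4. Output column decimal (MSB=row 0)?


Formula: (P1 IMPLIES ((P1 IMPLIES P2) XOR (P2 IMPLIES P4))) over P1, P2, P3, P4 (16 rows)
Evaluate each row (bits = P1,P2,P3,P4, MSB first):
  row 0 [0000]: (0 IMPLIES ((0 IMPLIES 0) XOR (0 IMPLIES 0))) -> 1
  row 1 [0001]: (0 IMPLIES ((0 IMPLIES 0) XOR (0 IMPLIES 1))) -> 1
  row 2 [0010]: (0 IMPLIES ((0 IMPLIES 0) XOR (0 IMPLIES 0))) -> 1
  row 3 [0011]: (0 IMPLIES ((0 IMPLIES 0) XOR (0 IMPLIES 1))) -> 1
  row 4 [0100]: (0 IMPLIES ((0 IMPLIES 1) XOR (1 IMPLIES 0))) -> 1
  row 5 [0101]: (0 IMPLIES ((0 IMPLIES 1) XOR (1 IMPLIES 1))) -> 1
  row 6 [0110]: (0 IMPLIES ((0 IMPLIES 1) XOR (1 IMPLIES 0))) -> 1
  row 7 [0111]: (0 IMPLIES ((0 IMPLIES 1) XOR (1 IMPLIES 1))) -> 1
  row 8 [1000]: (1 IMPLIES ((1 IMPLIES 0) XOR (0 IMPLIES 0))) -> 1
  row 9 [1001]: (1 IMPLIES ((1 IMPLIES 0) XOR (0 IMPLIES 1))) -> 1
  row 10 [1010]: (1 IMPLIES ((1 IMPLIES 0) XOR (0 IMPLIES 0))) -> 1
  row 11 [1011]: (1 IMPLIES ((1 IMPLIES 0) XOR (0 IMPLIES 1))) -> 1
  row 12 [1100]: (1 IMPLIES ((1 IMPLIES 1) XOR (1 IMPLIES 0))) -> 1
  row 13 [1101]: (1 IMPLIES ((1 IMPLIES 1) XOR (1 IMPLIES 1))) -> 0
  row 14 [1110]: (1 IMPLIES ((1 IMPLIES 1) XOR (1 IMPLIES 0))) -> 1
  row 15 [1111]: (1 IMPLIES ((1 IMPLIES 1) XOR (1 IMPLIES 1))) -> 0
Full result column, 4 rows per line (P1,P2 fixed per line; P3,P4 runs 00..11 left to right):
  rows 0-3 [P1,P2=00]: 1111  = hex F
  rows 4-7 [P1,P2=01]: 1111  = hex F
  rows 8-11 [P1,P2=10]: 1111  = hex F
  rows 12-15 [P1,P2=11]: 1010  = hex A
Output column (row 0 .. row 15) = 1111111111111010
Output column grouped in 4s = 1111 1111 1111 1010 = 0xFFFA
Convert to decimal digit by digit (value = value*16 + digit):
  F -> 15
  15*16 + 15 (F) = 255
  255*16 + 15 (F) = 4095
  4095*16 + 10 (A) = 65530
Decimal = 65530

65530


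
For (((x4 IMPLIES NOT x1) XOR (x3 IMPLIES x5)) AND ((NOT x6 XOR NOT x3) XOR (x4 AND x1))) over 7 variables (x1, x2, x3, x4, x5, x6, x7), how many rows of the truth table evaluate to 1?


Formula: (((x4 IMPLIES NOT x1) XOR (x3 IMPLIES x5)) AND ((NOT x6 XOR NOT x3) XOR (x4 AND x1))) over 7 vars (128 rows)
Evaluate each row (x1, x2, x3, x4, x5, x6, x7 as bits, MSB first):
  row 0 [0000000]: (((0 IMPLIES NOT 0) XOR (0 IMPLIES 0)) AND ((NOT 0 XOR NOT 0) XOR (0 AND 0))) -> 0
  row 1 [0000001]: (((0 IMPLIES NOT 0) XOR (0 IMPLIES 0)) AND ((NOT 0 XOR NOT 0) XOR (0 AND 0))) -> 0
  row 2 [0000010]: (((0 IMPLIES NOT 0) XOR (0 IMPLIES 0)) AND ((NOT 1 XOR NOT 0) XOR (0 AND 0))) -> 0
  row 3 [0000011]: (((0 IMPLIES NOT 0) XOR (0 IMPLIES 0)) AND ((NOT 1 XOR NOT 0) XOR (0 AND 0))) -> 0
  row 4 [0000100]: (((0 IMPLIES NOT 0) XOR (0 IMPLIES 1)) AND ((NOT 0 XOR NOT 0) XOR (0 AND 0))) -> 0
  (every remaining row is evaluated the same way; all 128 results are listed next)
Full result column, 8 rows per line (x1,x2,x3,x4 fixed per line; x5,x6,x7 runs 000..111 left to right):
  rows 0-7 [x1,x2,x3,x4=0000]: 00000000  (ones: 0)
  rows 8-15 [x1,x2,x3,x4=0001]: 00000000  (ones: 0)
  rows 16-23 [x1,x2,x3,x4=0010]: 11000000  (ones: 2)
  rows 24-31 [x1,x2,x3,x4=0011]: 11000000  (ones: 2)
  rows 32-39 [x1,x2,x3,x4=0100]: 00000000  (ones: 0)
  rows 40-47 [x1,x2,x3,x4=0101]: 00000000  (ones: 0)
  rows 48-55 [x1,x2,x3,x4=0110]: 11000000  (ones: 2)
  rows 56-63 [x1,x2,x3,x4=0111]: 11000000  (ones: 2)
  rows 64-71 [x1,x2,x3,x4=1000]: 00000000  (ones: 0)
  rows 72-79 [x1,x2,x3,x4=1001]: 11001100  (ones: 4)
  rows 80-87 [x1,x2,x3,x4=1010]: 11000000  (ones: 2)
  rows 88-95 [x1,x2,x3,x4=1011]: 00000011  (ones: 2)
  rows 96-103 [x1,x2,x3,x4=1100]: 00000000  (ones: 0)
  rows 104-111 [x1,x2,x3,x4=1101]: 11001100  (ones: 4)
  rows 112-119 [x1,x2,x3,x4=1110]: 11000000  (ones: 2)
  rows 120-127 [x1,x2,x3,x4=1111]: 00000011  (ones: 2)
Count of 1-rows = 0+0+2+2+0+0+2+2+0+4+2+2+0+4+2+2 = 24

24


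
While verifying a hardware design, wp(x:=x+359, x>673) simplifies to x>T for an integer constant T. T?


Formula: wp(x:=E, P) = P[E/x] (substitute E for x in postcondition)
Step 1: Postcondition: x>673
Step 2: Substitute x+359 for x: x+359>673
Step 3: Solve for x: x > 673-359 = 314

314


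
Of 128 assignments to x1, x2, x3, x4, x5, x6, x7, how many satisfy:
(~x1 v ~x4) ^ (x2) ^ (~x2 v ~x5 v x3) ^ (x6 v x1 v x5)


CNF with 4 clauses over 7 vars (128 assignments).
An assignment satisfies CNF iff every clause has >=1 true literal.
Check each row (bits = x1,x2,x3,x4,x5,x6,x7; clause T/F shown):
  row 0 [0000000]: clauses=TFTF -> 0
  row 1 [0000001]: clauses=TFTF -> 0
  row 2 [0000010]: clauses=TFTT -> 0
  row 3 [0000011]: clauses=TFTT -> 0
  row 4 [0000100]: clauses=TFTT -> 0
  (every remaining row is evaluated the same way; all 128 results are listed next)
Full result column, 8 rows per line (x1,x2,x3,x4 fixed per line; x5,x6,x7 runs 000..111 left to right):
  rows 0-7 [x1,x2,x3,x4=0000]: 00000000  (ones: 0)
  rows 8-15 [x1,x2,x3,x4=0001]: 00000000  (ones: 0)
  rows 16-23 [x1,x2,x3,x4=0010]: 00000000  (ones: 0)
  rows 24-31 [x1,x2,x3,x4=0011]: 00000000  (ones: 0)
  rows 32-39 [x1,x2,x3,x4=0100]: 00110000  (ones: 2)
  rows 40-47 [x1,x2,x3,x4=0101]: 00110000  (ones: 2)
  rows 48-55 [x1,x2,x3,x4=0110]: 00111111  (ones: 6)
  rows 56-63 [x1,x2,x3,x4=0111]: 00111111  (ones: 6)
  rows 64-71 [x1,x2,x3,x4=1000]: 00000000  (ones: 0)
  rows 72-79 [x1,x2,x3,x4=1001]: 00000000  (ones: 0)
  rows 80-87 [x1,x2,x3,x4=1010]: 00000000  (ones: 0)
  rows 88-95 [x1,x2,x3,x4=1011]: 00000000  (ones: 0)
  rows 96-103 [x1,x2,x3,x4=1100]: 11110000  (ones: 4)
  rows 104-111 [x1,x2,x3,x4=1101]: 00000000  (ones: 0)
  rows 112-119 [x1,x2,x3,x4=1110]: 11111111  (ones: 8)
  rows 120-127 [x1,x2,x3,x4=1111]: 00000000  (ones: 0)
Satisfying assignments = 0+0+0+0+2+2+6+6+0+0+0+0+4+0+8+0 = 28

28


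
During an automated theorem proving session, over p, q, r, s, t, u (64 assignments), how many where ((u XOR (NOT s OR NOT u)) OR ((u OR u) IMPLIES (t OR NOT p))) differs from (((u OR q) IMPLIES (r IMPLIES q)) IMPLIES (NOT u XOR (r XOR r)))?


F1 = ((u XOR (NOT s OR NOT u)) OR ((u OR u) IMPLIES (t OR NOT p)))
F2 = (((u OR q) IMPLIES (r IMPLIES q)) IMPLIES (NOT u XOR (r XOR r)))
Evaluate both on each of 64 rows (bits = p,q,r,s,t,u):
  row 0 [000000]: F1=1 F2=1 -> 0
  row 1 [000001]: F1=1 F2=0 (differ) -> 1
  row 2 [000010]: F1=1 F2=1 -> 0
  row 3 [000011]: F1=1 F2=0 (differ) -> 1
  row 4 [000100]: F1=1 F2=1 -> 0
  (every remaining row is evaluated the same way; all 64 results are listed next)
Full result column, 8 rows per line (p,q,r fixed per line; s,t,u runs 000..111 left to right):
  rows 0-7 [p,q,r=000]: 01010101  (ones: 4)
  rows 8-15 [p,q,r=001]: 00000000  (ones: 0)
  rows 16-23 [p,q,r=010]: 01010101  (ones: 4)
  rows 24-31 [p,q,r=011]: 01010101  (ones: 4)
  rows 32-39 [p,q,r=100]: 00010101  (ones: 3)
  rows 40-47 [p,q,r=101]: 01000000  (ones: 1)
  rows 48-55 [p,q,r=110]: 00010101  (ones: 3)
  rows 56-63 [p,q,r=111]: 00010101  (ones: 3)
Disagreements = 4+0+4+4+3+1+3+3 = 22

22


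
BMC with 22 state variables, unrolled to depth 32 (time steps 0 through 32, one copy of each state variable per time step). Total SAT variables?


BMC unrolls to depth k, creating one copy of each state var for steps 0..k.
Step count = 32 + 1 = 33 (steps 0 through 32)
Vars per step = 22
Total = 22 * 33 = 726

726


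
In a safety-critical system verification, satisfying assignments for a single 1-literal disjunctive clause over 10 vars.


Step 1: Total=2^10=1024
Step 2: Unsat when all 1 false: 2^9=512
Step 3: Sat=1024-512=512

512


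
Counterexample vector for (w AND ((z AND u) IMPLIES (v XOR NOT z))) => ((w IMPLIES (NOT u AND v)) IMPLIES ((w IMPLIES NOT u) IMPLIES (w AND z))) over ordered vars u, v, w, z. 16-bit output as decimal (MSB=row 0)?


F1 = (w AND ((z AND u) IMPLIES (v XOR NOT z)))
F2 = ((w IMPLIES (NOT u AND v)) IMPLIES ((w IMPLIES NOT u) IMPLIES (w AND z)))
Counterexample to F1=>F2 is where F1=1 and F2=0.
Evaluate each row (bits = u,v,w,z, MSB first):
  row 0 [0000]: F1=0 F2=0 -> F1&~F2 -> 0
  row 1 [0001]: F1=0 F2=0 -> F1&~F2 -> 0
  row 2 [0010]: F1=1 F2=1 -> F1&~F2 -> 0
  row 3 [0011]: F1=1 F2=1 -> F1&~F2 -> 0
  row 4 [0100]: F1=0 F2=0 -> F1&~F2 -> 0
  row 5 [0101]: F1=0 F2=0 -> F1&~F2 -> 0
  row 6 [0110]: F1=1 F2=0 -> F1&~F2 -> 1
  row 7 [0111]: F1=1 F2=1 -> F1&~F2 -> 0
  row 8 [1000]: F1=0 F2=0 -> F1&~F2 -> 0
  row 9 [1001]: F1=0 F2=0 -> F1&~F2 -> 0
  row 10 [1010]: F1=1 F2=1 -> F1&~F2 -> 0
  row 11 [1011]: F1=0 F2=1 -> F1&~F2 -> 0
  row 12 [1100]: F1=0 F2=0 -> F1&~F2 -> 0
  row 13 [1101]: F1=0 F2=0 -> F1&~F2 -> 0
  row 14 [1110]: F1=1 F2=1 -> F1&~F2 -> 0
  row 15 [1111]: F1=1 F2=1 -> F1&~F2 -> 0
Full result column, 4 rows per line (u,v fixed per line; w,z runs 00..11 left to right):
  rows 0-3 [u,v=00]: 0000  = hex 0
  rows 4-7 [u,v=01]: 0010  = hex 2
  rows 8-11 [u,v=10]: 0000  = hex 0
  rows 12-15 [u,v=11]: 0000  = hex 0
Counterexample vector (row 0 .. row 15) = 0000001000000000
Output column grouped in 4s = 0000 0010 0000 0000 = 0x0200
Convert to decimal digit by digit (value = value*16 + digit):
  0 -> 0
  0*16 + 2 = 2
  2*16 + 0 = 32
  32*16 + 0 = 512
Decimal = 512

512


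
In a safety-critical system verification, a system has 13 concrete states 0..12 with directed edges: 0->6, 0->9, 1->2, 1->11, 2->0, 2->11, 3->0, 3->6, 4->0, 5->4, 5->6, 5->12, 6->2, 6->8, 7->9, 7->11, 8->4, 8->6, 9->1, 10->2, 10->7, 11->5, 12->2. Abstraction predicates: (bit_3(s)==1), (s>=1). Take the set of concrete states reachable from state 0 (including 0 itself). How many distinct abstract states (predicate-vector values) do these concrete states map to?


BFS from 0:
Concrete reachable: {0, 1, 2, 4, 5, 6, 8, 9, 11, 12}
Abstract via predicates (bit_3(s)==1), (s>=1):
  (0,0) <- {0}
  (0,1) <- {1, 2, 4, 5, 6}
  (1,1) <- {8, 9, 11, 12}
Distinct abstract states = 3

3


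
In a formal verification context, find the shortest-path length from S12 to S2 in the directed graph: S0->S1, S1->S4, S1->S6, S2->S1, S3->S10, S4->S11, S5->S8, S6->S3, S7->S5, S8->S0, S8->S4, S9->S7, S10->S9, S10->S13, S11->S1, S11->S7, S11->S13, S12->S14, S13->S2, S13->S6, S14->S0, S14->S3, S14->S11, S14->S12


BFS layer-by-layer from S12:
  dist 0: {S12}
  dist 1: {S14}
  dist 2: {S0, S3, S11}
  dist 3: {S1, S7, S10, S13}
  dist 4: {S2, S4, S5, S6, S9}
  -> S2 reached at distance 4
Shortest path length = 4

4


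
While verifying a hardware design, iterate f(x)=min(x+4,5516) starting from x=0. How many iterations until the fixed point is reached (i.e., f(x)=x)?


Step 1: x=0, cap=5516, increment=4
Step 2: x grows by 4 each step until capped at 5516; fixed point is x=5516
Step 3: iterations = ceil(5516/4) = 1379

1379


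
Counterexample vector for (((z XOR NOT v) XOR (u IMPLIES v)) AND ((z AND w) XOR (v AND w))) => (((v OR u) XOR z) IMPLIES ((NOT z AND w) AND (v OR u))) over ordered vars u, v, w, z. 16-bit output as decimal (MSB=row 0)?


F1 = (((z XOR NOT v) XOR (u IMPLIES v)) AND ((z AND w) XOR (v AND w)))
F2 = (((v OR u) XOR z) IMPLIES ((NOT z AND w) AND (v OR u)))
Counterexample to F1=>F2 is where F1=1 and F2=0.
Evaluate each row (bits = u,v,w,z, MSB first):
  row 0 [0000]: F1=0 F2=1 -> F1&~F2 -> 0
  row 1 [0001]: F1=0 F2=0 -> F1&~F2 -> 0
  row 2 [0010]: F1=0 F2=1 -> F1&~F2 -> 0
  row 3 [0011]: F1=1 F2=0 -> F1&~F2 -> 1
  row 4 [0100]: F1=0 F2=0 -> F1&~F2 -> 0
  row 5 [0101]: F1=0 F2=1 -> F1&~F2 -> 0
  row 6 [0110]: F1=1 F2=1 -> F1&~F2 -> 0
  row 7 [0111]: F1=0 F2=1 -> F1&~F2 -> 0
  row 8 [1000]: F1=0 F2=0 -> F1&~F2 -> 0
  row 9 [1001]: F1=0 F2=1 -> F1&~F2 -> 0
  row 10 [1010]: F1=0 F2=1 -> F1&~F2 -> 0
  row 11 [1011]: F1=0 F2=1 -> F1&~F2 -> 0
  row 12 [1100]: F1=0 F2=0 -> F1&~F2 -> 0
  row 13 [1101]: F1=0 F2=1 -> F1&~F2 -> 0
  row 14 [1110]: F1=1 F2=1 -> F1&~F2 -> 0
  row 15 [1111]: F1=0 F2=1 -> F1&~F2 -> 0
Full result column, 4 rows per line (u,v fixed per line; w,z runs 00..11 left to right):
  rows 0-3 [u,v=00]: 0001  = hex 1
  rows 4-7 [u,v=01]: 0000  = hex 0
  rows 8-11 [u,v=10]: 0000  = hex 0
  rows 12-15 [u,v=11]: 0000  = hex 0
Counterexample vector (row 0 .. row 15) = 0001000000000000
Output column grouped in 4s = 0001 0000 0000 0000 = 0x1000
Convert to decimal digit by digit (value = value*16 + digit):
  1 -> 1
  1*16 + 0 = 16
  16*16 + 0 = 256
  256*16 + 0 = 4096
Decimal = 4096

4096


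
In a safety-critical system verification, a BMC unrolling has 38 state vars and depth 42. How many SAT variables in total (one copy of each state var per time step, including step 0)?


BMC unrolls to depth k, creating one copy of each state var for steps 0..k.
Step count = 42 + 1 = 43 (steps 0 through 42)
Vars per step = 38
Total = 38 * 43 = 1634

1634


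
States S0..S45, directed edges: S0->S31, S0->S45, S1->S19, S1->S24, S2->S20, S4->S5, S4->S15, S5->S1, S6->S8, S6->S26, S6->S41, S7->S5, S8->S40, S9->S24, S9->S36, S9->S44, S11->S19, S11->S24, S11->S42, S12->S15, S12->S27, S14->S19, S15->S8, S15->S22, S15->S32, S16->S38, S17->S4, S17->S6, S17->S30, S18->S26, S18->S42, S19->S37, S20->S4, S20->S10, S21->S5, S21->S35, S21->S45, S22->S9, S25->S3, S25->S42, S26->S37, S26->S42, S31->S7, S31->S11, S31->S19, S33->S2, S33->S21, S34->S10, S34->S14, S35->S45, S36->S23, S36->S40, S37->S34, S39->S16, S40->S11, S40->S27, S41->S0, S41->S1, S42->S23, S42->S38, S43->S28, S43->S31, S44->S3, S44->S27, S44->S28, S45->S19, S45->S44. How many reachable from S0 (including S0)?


BFS from S0:
  layer 0: {S0}
  layer 1: {S31, S45}
  layer 2: {S7, S11, S19, S44}
  layer 3: {S3, S5, S24, S27, S28, S37, S42}
  layer 4: {S1, S23, S34, S38}
  layer 5: {S10, S14}
Reachable set: {S0, S1, S3, S5, S7, S10, S11, S14, S19, S23, S24, S27, S28, S31, S34, S37, S38, S42, S44, S45}
Count = 20

20


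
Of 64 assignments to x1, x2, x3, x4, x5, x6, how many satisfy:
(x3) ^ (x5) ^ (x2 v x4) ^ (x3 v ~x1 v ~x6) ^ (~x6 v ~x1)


CNF with 5 clauses over 6 vars (64 assignments).
An assignment satisfies CNF iff every clause has >=1 true literal.
Check each row (bits = x1,x2,x3,x4,x5,x6; clause T/F shown):
  row 0 [000000]: clauses=FFFTT -> 0
  row 1 [000001]: clauses=FFFTT -> 0
  row 2 [000010]: clauses=FTFTT -> 0
  row 3 [000011]: clauses=FTFTT -> 0
  row 4 [000100]: clauses=FFTTT -> 0
  (every remaining row is evaluated the same way; all 64 results are listed next)
Full result column, 8 rows per line (x1,x2,x3 fixed per line; x4,x5,x6 runs 000..111 left to right):
  rows 0-7 [x1,x2,x3=000]: 00000000  (ones: 0)
  rows 8-15 [x1,x2,x3=001]: 00000011  (ones: 2)
  rows 16-23 [x1,x2,x3=010]: 00000000  (ones: 0)
  rows 24-31 [x1,x2,x3=011]: 00110011  (ones: 4)
  rows 32-39 [x1,x2,x3=100]: 00000000  (ones: 0)
  rows 40-47 [x1,x2,x3=101]: 00000010  (ones: 1)
  rows 48-55 [x1,x2,x3=110]: 00000000  (ones: 0)
  rows 56-63 [x1,x2,x3=111]: 00100010  (ones: 2)
Satisfying assignments = 0+2+0+4+0+1+0+2 = 9

9


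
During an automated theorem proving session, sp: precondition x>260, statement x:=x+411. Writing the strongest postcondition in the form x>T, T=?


Formula: sp(P, x:=E) = exists old_x. (x = E[old_x/x]) AND P[old_x/x] (old_x is the value of x before the assignment; eliminate old_x by solving x = E[old_x/x] for old_x)
Step 1: Precondition P: x>260, i.e. old_x > 260
Step 2: Assignment gives x = old_x + 411, so old_x = x - 411
Step 3: Substitute into P: x - 411 > 260
Step 4: Simplify: x > 260+411 = 671

671


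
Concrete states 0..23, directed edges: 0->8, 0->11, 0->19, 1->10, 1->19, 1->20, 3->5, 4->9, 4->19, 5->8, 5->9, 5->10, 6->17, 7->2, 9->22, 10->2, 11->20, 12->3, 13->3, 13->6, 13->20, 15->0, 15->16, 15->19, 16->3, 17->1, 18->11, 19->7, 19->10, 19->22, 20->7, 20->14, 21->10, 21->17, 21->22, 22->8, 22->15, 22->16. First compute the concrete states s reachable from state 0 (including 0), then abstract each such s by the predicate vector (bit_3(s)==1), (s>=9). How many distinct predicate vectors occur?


BFS from 0:
Concrete reachable: {0, 2, 3, 5, 7, 8, 9, 10, 11, 14, 15, 16, 19, 20, 22}
Abstract via predicates (bit_3(s)==1), (s>=9):
  (0,0) <- {0, 2, 3, 5, 7}
  (0,1) <- {16, 19, 20, 22}
  (1,0) <- {8}
  (1,1) <- {9, 10, 11, 14, 15}
Distinct abstract states = 4

4


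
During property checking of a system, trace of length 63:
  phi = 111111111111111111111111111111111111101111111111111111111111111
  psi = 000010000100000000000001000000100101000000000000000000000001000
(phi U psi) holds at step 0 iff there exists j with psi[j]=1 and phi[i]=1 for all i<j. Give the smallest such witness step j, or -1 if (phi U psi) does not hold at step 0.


(phi U psi) at 0: need smallest j with psi[j]=1 and phi[i]=1 for all i in [0,j).
Scan from step 0:
  step 0: phi=1, psi=0 -> continue
  step 1: phi=1, psi=0 -> continue
  step 2: phi=1, psi=0 -> continue
  step 3: phi=1, psi=0 -> continue
  step 4: psi=1 and phi held for [0,4) -> witness found
Witness step = 4

4


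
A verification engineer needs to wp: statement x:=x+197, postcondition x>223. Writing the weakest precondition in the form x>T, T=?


Formula: wp(x:=E, P) = P[E/x] (substitute E for x in postcondition)
Step 1: Postcondition: x>223
Step 2: Substitute x+197 for x: x+197>223
Step 3: Solve for x: x > 223-197 = 26

26


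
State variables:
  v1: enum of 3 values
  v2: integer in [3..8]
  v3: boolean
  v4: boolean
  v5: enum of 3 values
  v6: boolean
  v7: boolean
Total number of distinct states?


State space = product of domain sizes of all variables.
Domain sizes:
  v1 (enum of 3 values): 3
  v2 (integer in [3..8]): 6
  v3 (boolean): 2
  v4 (boolean): 2
  v5 (enum of 3 values): 3
  v6 (boolean): 2
  v7 (boolean): 2
Product = 3 * 6 * 2 * 2 * 3 * 2 * 2 = 864

864


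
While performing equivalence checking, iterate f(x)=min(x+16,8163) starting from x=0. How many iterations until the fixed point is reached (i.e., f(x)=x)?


Step 1: x=0, cap=8163, increment=16
Step 2: x grows by 16 each step until capped at 8163; fixed point is x=8163
Step 3: iterations = ceil(8163/16) = 511

511


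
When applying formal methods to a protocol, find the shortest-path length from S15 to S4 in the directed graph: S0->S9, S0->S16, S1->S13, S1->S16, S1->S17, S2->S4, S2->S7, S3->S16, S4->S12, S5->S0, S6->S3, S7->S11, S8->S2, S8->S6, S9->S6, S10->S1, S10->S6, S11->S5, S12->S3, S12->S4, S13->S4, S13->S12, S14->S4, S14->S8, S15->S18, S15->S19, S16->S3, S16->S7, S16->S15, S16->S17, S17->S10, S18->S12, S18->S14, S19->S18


BFS layer-by-layer from S15:
  dist 0: {S15}
  dist 1: {S18, S19}
  dist 2: {S12, S14}
  dist 3: {S3, S4, S8}
  -> S4 reached at distance 3
Shortest path length = 3

3
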